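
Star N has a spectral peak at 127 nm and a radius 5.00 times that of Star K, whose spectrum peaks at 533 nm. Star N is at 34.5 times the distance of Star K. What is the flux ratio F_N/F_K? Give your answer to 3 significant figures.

6.52

Wien's law: T_N/T_K = λ_K/λ_N = 533/127 = 4.197.
L_N/L_K = (R_N/R_K)²(T_N/T_K)⁴ = (5.00)²(4.197)⁴ = 7756.
F_N/F_K = (L_N/L_K)/(d_N/d_K)² = 7756/(34.5)² = 6.516.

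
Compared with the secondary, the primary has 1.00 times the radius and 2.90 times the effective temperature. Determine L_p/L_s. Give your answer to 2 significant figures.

From the Stefan–Boltzmann law, L ∝ R²T⁴, so
L_p/L_s = (R_p/R_s)² (T_p/T_s)⁴ = (1.00)² × (2.90)⁴ = 1.000 × 70.73 = 70.73.

71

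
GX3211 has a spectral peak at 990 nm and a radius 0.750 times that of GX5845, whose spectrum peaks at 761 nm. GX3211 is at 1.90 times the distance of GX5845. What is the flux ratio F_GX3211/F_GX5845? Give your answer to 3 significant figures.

Wien's law: T_GX3211/T_GX5845 = λ_GX5845/λ_GX3211 = 761/990 = 0.7687.
L_GX3211/L_GX5845 = (R_GX3211/R_GX5845)²(T_GX3211/T_GX5845)⁴ = (0.750)²(0.7687)⁴ = 0.1964.
F_GX3211/F_GX5845 = (L_GX3211/L_GX5845)/(d_GX3211/d_GX5845)² = 0.1964/(1.90)² = 0.05440.

0.0544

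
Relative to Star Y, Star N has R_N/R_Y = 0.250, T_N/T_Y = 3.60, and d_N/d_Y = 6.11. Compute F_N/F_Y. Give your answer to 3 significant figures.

L_N/L_Y = (R_N/R_Y)²(T_N/T_Y)⁴ = (0.250)² × (3.60)⁴ = 10.50.
F_N/F_Y = (L_N/L_Y)/(d_N/d_Y)² = 10.50 / (6.11)² = 0.2812.

0.281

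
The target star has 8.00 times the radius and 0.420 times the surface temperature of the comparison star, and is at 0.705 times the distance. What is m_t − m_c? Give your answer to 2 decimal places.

L_t/L_c = (8.00)²(0.420)⁴ = 1.991.
F_t/F_c = (L_t/L_c)/(d_t/d_c)² = 1.991/0.4970 = 4.007.
m_t − m_c = −2.5 log₁₀(4.007) = -1.51.

-1.51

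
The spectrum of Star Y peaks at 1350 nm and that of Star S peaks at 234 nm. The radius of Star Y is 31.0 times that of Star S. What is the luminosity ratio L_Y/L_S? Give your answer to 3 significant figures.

0.867

Wien's law gives T ∝ 1/λ_max, so T_Y/T_S = λ_S/λ_Y = 234/1350 = 0.1733.
Then L ∝ R²T⁴ gives L_Y/L_S = (31.0)² × (0.1733)⁴ = 961.0 × 9.027×10^-4 = 0.8675.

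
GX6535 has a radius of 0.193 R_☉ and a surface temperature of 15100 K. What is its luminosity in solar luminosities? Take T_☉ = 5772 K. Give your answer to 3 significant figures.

L/L_☉ = (R/R_☉)² (T/T_☉)⁴ = (0.193)² × (15100/5772)⁴
       = 0.03725 × (2.616)⁴ = 0.03725 × 46.84 = 1.745.

1.74 solar luminosities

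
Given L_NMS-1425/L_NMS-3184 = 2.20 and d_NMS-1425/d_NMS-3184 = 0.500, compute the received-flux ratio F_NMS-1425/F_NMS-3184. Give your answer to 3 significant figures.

F = L/(4πd²), so F_NMS-1425/F_NMS-3184 = (L_NMS-1425/L_NMS-3184) / (d_NMS-1425/d_NMS-3184)²
= 2.20 / (0.500)² = 2.20 / 0.2500 = 8.800.

8.80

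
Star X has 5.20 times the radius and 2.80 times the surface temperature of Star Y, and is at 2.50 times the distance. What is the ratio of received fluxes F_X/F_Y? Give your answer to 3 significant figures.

266

L_X/L_Y = (R_X/R_Y)²(T_X/T_Y)⁴ = (5.20)² × (2.80)⁴ = 1662.
F_X/F_Y = (L_X/L_Y)/(d_X/d_Y)² = 1662 / (2.50)² = 265.9.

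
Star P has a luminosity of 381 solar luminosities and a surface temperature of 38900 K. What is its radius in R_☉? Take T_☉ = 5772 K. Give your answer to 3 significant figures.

0.430 R_☉

R/R_☉ = √(L/L_☉) / (T/T_☉)² = √(381) / (6.739)²
       = 19.52 / 45.42 = 0.4298.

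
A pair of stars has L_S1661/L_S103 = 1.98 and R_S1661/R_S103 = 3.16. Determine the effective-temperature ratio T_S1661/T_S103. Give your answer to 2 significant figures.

L ∝ R²T⁴ gives T ∝ (L/R²)^(1/4), so
T_S1661/T_S103 = (1.98 / 3.16²)^(1/4) = (0.1983)^(1/4) = 0.6673.

0.67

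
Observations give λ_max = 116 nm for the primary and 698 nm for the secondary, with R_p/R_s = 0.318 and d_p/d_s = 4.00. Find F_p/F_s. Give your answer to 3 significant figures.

8.29

Wien's law: T_p/T_s = λ_s/λ_p = 698/116 = 6.017.
L_p/L_s = (R_p/R_s)²(T_p/T_s)⁴ = (0.318)²(6.017)⁴ = 132.6.
F_p/F_s = (L_p/L_s)/(d_p/d_s)² = 132.6/(4.00)² = 8.286.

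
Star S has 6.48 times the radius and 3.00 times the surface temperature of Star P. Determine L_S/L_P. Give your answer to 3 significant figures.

From the Stefan–Boltzmann law, L ∝ R²T⁴, so
L_S/L_P = (R_S/R_P)² (T_S/T_P)⁴ = (6.48)² × (3.00)⁴ = 41.99 × 81.00 = 3401.

3.40×10^3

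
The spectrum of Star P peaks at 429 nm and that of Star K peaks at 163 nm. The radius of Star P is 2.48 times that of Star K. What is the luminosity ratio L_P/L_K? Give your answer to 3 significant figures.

0.128

Wien's law gives T ∝ 1/λ_max, so T_P/T_K = λ_K/λ_P = 163/429 = 0.3800.
Then L ∝ R²T⁴ gives L_P/L_K = (2.48)² × (0.3800)⁴ = 6.150 × 0.02084 = 0.1282.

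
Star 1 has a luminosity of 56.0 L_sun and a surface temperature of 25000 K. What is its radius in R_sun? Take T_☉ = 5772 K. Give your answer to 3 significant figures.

0.399 R_sun

R/R_☉ = √(L/L_☉) / (T/T_☉)² = √(56.0) / (4.331)²
       = 7.483 / 18.76 = 0.3989.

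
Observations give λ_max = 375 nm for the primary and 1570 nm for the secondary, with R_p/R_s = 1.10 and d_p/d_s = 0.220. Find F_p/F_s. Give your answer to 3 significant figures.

Wien's law: T_p/T_s = λ_s/λ_p = 1570/375 = 4.187.
L_p/L_s = (R_p/R_s)²(T_p/T_s)⁴ = (1.10)²(4.187)⁴ = 371.8.
F_p/F_s = (L_p/L_s)/(d_p/d_s)² = 371.8/(0.220)² = 7681.

7.68×10^3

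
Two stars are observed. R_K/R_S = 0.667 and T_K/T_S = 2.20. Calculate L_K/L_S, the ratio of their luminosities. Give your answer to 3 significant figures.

From the Stefan–Boltzmann law, L ∝ R²T⁴, so
L_K/L_S = (R_K/R_S)² (T_K/T_S)⁴ = (0.667)² × (2.20)⁴ = 0.4449 × 23.43 = 10.42.

10.4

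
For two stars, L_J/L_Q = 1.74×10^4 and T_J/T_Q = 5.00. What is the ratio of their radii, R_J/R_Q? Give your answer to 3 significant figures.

L ∝ R²T⁴ gives R ∝ √L / T², so
R_J/R_Q = √(1.74×10^4) / (5.00)² = 131.9 / 25.00 = 5.276.

5.28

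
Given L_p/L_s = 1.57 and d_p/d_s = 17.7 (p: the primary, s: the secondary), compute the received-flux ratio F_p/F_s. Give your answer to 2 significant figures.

F = L/(4πd²), so F_p/F_s = (L_p/L_s) / (d_p/d_s)²
= 1.57 / (17.7)² = 1.57 / 313.3 = 0.005011.

0.0050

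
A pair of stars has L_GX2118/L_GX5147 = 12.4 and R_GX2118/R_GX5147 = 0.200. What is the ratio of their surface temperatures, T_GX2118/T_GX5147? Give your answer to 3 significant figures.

L ∝ R²T⁴ gives T ∝ (L/R²)^(1/4), so
T_GX2118/T_GX5147 = (12.4 / 0.200²)^(1/4) = (310.0)^(1/4) = 4.196.

4.20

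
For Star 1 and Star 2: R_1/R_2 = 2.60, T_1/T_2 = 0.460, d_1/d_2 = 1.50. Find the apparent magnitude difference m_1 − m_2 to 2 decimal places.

2.18

L_1/L_2 = (2.60)²(0.460)⁴ = 0.3027.
F_1/F_2 = (L_1/L_2)/(d_1/d_2)² = 0.3027/2.250 = 0.1345.
m_1 − m_2 = −2.5 log₁₀(0.1345) = 2.18.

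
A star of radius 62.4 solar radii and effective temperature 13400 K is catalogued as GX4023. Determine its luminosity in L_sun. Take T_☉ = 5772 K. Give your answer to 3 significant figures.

1.13×10^5 L_sun

L/L_☉ = (R/R_☉)² (T/T_☉)⁴ = (62.4)² × (13400/5772)⁴
       = 3894 × (2.322)⁴ = 3894 × 29.05 = 1.131×10^5.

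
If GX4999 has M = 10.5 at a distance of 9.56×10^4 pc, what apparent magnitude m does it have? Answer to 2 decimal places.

m = M + 5 log₁₀(d/10 pc) = 10.5 + 5 log₁₀(9.56×10^4/10)
  = 10.5 + 5 × 3.980 = 10.5 + 19.90 = 30.40.

30.40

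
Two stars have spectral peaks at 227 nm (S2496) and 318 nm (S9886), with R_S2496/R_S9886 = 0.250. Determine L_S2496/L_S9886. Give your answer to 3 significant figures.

Wien's law gives T ∝ 1/λ_max, so T_S2496/T_S9886 = λ_S9886/λ_S2496 = 318/227 = 1.401.
Then L ∝ R²T⁴ gives L_S2496/L_S9886 = (0.250)² × (1.401)⁴ = 0.06250 × 3.851 = 0.2407.

0.241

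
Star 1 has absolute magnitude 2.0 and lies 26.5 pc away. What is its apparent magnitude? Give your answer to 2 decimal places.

4.12

m = M + 5 log₁₀(d/10 pc) = 2.0 + 5 log₁₀(26.5/10)
  = 2.0 + 5 × 0.423 = 2.0 + 2.12 = 4.12.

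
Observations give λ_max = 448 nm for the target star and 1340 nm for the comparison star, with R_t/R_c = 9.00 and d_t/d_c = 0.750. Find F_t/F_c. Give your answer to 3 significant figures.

1.15×10^4

Wien's law: T_t/T_c = λ_c/λ_t = 1340/448 = 2.991.
L_t/L_c = (R_t/R_c)²(T_t/T_c)⁴ = (9.00)²(2.991)⁴ = 6483.
F_t/F_c = (L_t/L_c)/(d_t/d_c)² = 6483/(0.750)² = 1.153×10^4.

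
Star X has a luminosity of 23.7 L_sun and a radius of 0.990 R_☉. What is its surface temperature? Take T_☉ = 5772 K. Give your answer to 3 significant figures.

1.28×10^4 K

T/T_☉ = (L/L_☉)^(1/4) / (R/R_☉)^(1/2)
T = 5772 × (23.7)^(1/4) / √(0.990) = 5772 × 2.206 / 0.9950 = 1.280×10^4 K.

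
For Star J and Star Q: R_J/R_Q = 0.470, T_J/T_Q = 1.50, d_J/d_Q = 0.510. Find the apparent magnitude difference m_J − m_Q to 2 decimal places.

L_J/L_Q = (0.470)²(1.50)⁴ = 1.118.
F_J/F_Q = (L_J/L_Q)/(d_J/d_Q)² = 1.118/0.2601 = 4.300.
m_J − m_Q = −2.5 log₁₀(4.300) = -1.58.

-1.58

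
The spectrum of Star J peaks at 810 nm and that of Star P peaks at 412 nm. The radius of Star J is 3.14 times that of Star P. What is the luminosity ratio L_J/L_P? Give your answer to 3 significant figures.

0.660

Wien's law gives T ∝ 1/λ_max, so T_J/T_P = λ_P/λ_J = 412/810 = 0.5086.
Then L ∝ R²T⁴ gives L_J/L_P = (3.14)² × (0.5086)⁴ = 9.860 × 0.06693 = 0.6599.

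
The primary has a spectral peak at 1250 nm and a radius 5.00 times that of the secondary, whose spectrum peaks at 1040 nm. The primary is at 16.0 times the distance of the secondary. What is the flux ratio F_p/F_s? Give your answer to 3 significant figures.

Wien's law: T_p/T_s = λ_s/λ_p = 1040/1250 = 0.8320.
L_p/L_s = (R_p/R_s)²(T_p/T_s)⁴ = (5.00)²(0.8320)⁴ = 11.98.
F_p/F_s = (L_p/L_s)/(d_p/d_s)² = 11.98/(16.0)² = 0.04679.

0.0468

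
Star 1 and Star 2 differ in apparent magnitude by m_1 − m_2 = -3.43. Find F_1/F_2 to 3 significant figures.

F_1/F_2 = 10^(−(m_1 − m_2)/2.5) = 10^(3.43/2.5) = 10^1.372 = 23.55.

23.6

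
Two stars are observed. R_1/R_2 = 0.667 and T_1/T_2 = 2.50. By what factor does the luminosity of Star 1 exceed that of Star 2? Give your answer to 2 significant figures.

From the Stefan–Boltzmann law, L ∝ R²T⁴, so
L_1/L_2 = (R_1/R_2)² (T_1/T_2)⁴ = (0.667)² × (2.50)⁴ = 0.4449 × 39.06 = 17.38.

17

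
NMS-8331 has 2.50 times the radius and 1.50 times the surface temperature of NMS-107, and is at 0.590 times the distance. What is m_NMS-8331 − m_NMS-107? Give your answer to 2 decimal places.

L_NMS-8331/L_NMS-107 = (2.50)²(1.50)⁴ = 31.64.
F_NMS-8331/F_NMS-107 = (L_NMS-8331/L_NMS-107)/(d_NMS-8331/d_NMS-107)² = 31.64/0.3481 = 90.90.
m_NMS-8331 − m_NMS-107 = −2.5 log₁₀(90.90) = -4.90.

-4.90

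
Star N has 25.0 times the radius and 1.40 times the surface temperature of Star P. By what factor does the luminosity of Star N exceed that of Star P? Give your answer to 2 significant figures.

From the Stefan–Boltzmann law, L ∝ R²T⁴, so
L_N/L_P = (R_N/R_P)² (T_N/T_P)⁴ = (25.0)² × (1.40)⁴ = 625.0 × 3.842 = 2401.

2.4×10^3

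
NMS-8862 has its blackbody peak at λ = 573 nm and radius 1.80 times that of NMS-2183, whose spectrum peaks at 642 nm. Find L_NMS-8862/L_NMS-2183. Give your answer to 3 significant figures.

5.11

Wien's law gives T ∝ 1/λ_max, so T_NMS-8862/T_NMS-2183 = λ_NMS-2183/λ_NMS-8862 = 642/573 = 1.120.
Then L ∝ R²T⁴ gives L_NMS-8862/L_NMS-2183 = (1.80)² × (1.120)⁴ = 3.240 × 1.576 = 5.106.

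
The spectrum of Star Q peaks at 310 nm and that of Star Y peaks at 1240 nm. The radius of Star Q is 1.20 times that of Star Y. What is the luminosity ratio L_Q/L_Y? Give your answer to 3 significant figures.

Wien's law gives T ∝ 1/λ_max, so T_Q/T_Y = λ_Y/λ_Q = 1240/310 = 4.000.
Then L ∝ R²T⁴ gives L_Q/L_Y = (1.20)² × (4.000)⁴ = 1.440 × 256.0 = 368.6.

369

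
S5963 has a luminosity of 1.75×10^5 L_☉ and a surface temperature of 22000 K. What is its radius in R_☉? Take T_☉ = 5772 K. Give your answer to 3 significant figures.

28.8 R_☉

R/R_☉ = √(L/L_☉) / (T/T_☉)² = √(1.75×10^5) / (3.812)²
       = 418.3 / 14.53 = 28.80.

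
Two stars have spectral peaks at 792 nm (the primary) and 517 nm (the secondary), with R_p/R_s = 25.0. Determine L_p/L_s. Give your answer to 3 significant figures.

113

Wien's law gives T ∝ 1/λ_max, so T_p/T_s = λ_s/λ_p = 517/792 = 0.6528.
Then L ∝ R²T⁴ gives L_p/L_s = (25.0)² × (0.6528)⁴ = 625.0 × 0.1816 = 113.5.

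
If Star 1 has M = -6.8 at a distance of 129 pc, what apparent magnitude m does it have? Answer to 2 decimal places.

-1.25

m = M + 5 log₁₀(d/10 pc) = -6.8 + 5 log₁₀(129/10)
  = -6.8 + 5 × 1.111 = -6.8 + 5.55 = -1.25.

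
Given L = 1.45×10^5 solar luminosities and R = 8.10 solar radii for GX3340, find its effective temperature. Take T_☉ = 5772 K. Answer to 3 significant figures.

3.96×10^4 K

T/T_☉ = (L/L_☉)^(1/4) / (R/R_☉)^(1/2)
T = 5772 × (1.45×10^5)^(1/4) / √(8.10) = 5772 × 19.51 / 2.846 = 3.958×10^4 K.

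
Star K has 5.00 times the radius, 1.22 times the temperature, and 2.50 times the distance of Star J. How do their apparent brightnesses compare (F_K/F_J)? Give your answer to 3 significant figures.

L_K/L_J = (R_K/R_J)²(T_K/T_J)⁴ = (5.00)² × (1.22)⁴ = 55.38.
F_K/F_J = (L_K/L_J)/(d_K/d_J)² = 55.38 / (2.50)² = 8.861.

8.86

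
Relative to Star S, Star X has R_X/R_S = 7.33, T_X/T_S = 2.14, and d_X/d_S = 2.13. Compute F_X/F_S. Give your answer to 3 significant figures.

L_X/L_S = (R_X/R_S)²(T_X/T_S)⁴ = (7.33)² × (2.14)⁴ = 1127.
F_X/F_S = (L_X/L_S)/(d_X/d_S)² = 1127 / (2.13)² = 248.4.

248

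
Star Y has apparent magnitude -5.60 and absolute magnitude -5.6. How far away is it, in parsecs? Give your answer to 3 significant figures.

10.0 pc

m − M = 5 log₁₀(d/10 pc)
-5.60 − (-5.6) = 0.00 = 5 log₁₀(d/10)
d = 10 × 10^(0.00/5) = 10 × 10^0.000 = 10.00 pc.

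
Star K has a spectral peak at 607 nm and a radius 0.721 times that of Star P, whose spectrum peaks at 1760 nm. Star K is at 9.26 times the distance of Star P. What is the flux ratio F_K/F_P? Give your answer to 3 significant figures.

Wien's law: T_K/T_P = λ_P/λ_K = 1760/607 = 2.900.
L_K/L_P = (R_K/R_P)²(T_K/T_P)⁴ = (0.721)²(2.900)⁴ = 36.74.
F_K/F_P = (L_K/L_P)/(d_K/d_P)² = 36.74/(9.26)² = 0.4285.

0.428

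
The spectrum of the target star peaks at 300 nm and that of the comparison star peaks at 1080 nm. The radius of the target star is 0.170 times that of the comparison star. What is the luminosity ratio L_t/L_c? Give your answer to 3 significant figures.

4.85

Wien's law gives T ∝ 1/λ_max, so T_t/T_c = λ_c/λ_t = 1080/300 = 3.600.
Then L ∝ R²T⁴ gives L_t/L_c = (0.170)² × (3.600)⁴ = 0.02890 × 168.0 = 4.854.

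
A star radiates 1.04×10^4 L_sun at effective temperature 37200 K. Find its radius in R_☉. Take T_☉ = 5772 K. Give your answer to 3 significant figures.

2.46 R_☉

R/R_☉ = √(L/L_☉) / (T/T_☉)² = √(1.04×10^4) / (6.445)²
       = 102.0 / 41.54 = 2.455.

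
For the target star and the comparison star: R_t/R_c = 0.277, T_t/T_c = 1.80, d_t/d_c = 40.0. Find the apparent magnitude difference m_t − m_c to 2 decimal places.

L_t/L_c = (0.277)²(1.80)⁴ = 0.8055.
F_t/F_c = (L_t/L_c)/(d_t/d_c)² = 0.8055/1600 = 5.034×10^-4.
m_t − m_c = −2.5 log₁₀(5.034×10^-4) = 8.25.

8.25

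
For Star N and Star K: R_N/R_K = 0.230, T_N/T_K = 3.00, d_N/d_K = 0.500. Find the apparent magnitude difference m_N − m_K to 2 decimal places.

-3.09

L_N/L_K = (0.230)²(3.00)⁴ = 4.285.
F_N/F_K = (L_N/L_K)/(d_N/d_K)² = 4.285/0.2500 = 17.14.
m_N − m_K = −2.5 log₁₀(17.14) = -3.09.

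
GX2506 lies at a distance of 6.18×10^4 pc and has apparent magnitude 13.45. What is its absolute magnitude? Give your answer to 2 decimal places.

-5.50

M = m − 5 log₁₀(d/10 pc) = 13.45 − 5 log₁₀(6.18×10^4/10)
  = 13.45 − 5 × 3.791 = 13.45 − 18.95 = -5.50.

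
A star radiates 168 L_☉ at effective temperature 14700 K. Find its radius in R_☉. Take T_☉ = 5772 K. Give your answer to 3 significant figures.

R/R_☉ = √(L/L_☉) / (T/T_☉)² = √(168) / (2.547)²
       = 12.96 / 6.486 = 1.998.

2.00 R_☉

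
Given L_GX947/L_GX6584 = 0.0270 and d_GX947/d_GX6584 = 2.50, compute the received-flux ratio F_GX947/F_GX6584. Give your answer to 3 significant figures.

F = L/(4πd²), so F_GX947/F_GX6584 = (L_GX947/L_GX6584) / (d_GX947/d_GX6584)²
= 0.0270 / (2.50)² = 0.0270 / 6.250 = 0.004320.

0.00432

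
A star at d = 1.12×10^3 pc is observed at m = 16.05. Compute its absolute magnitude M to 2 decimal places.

5.80

M = m − 5 log₁₀(d/10 pc) = 16.05 − 5 log₁₀(1.12×10^3/10)
  = 16.05 − 5 × 2.049 = 16.05 − 10.25 = 5.80.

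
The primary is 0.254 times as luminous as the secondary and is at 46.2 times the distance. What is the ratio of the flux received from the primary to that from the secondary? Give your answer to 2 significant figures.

F = L/(4πd²), so F_p/F_s = (L_p/L_s) / (d_p/d_s)²
= 0.254 / (46.2)² = 0.254 / 2134 = 1.190×10^-4.

1.2×10^-4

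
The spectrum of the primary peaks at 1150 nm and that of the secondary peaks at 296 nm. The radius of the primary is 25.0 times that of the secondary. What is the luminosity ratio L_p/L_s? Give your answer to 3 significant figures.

Wien's law gives T ∝ 1/λ_max, so T_p/T_s = λ_s/λ_p = 296/1150 = 0.2574.
Then L ∝ R²T⁴ gives L_p/L_s = (25.0)² × (0.2574)⁴ = 625.0 × 0.004389 = 2.743.

2.74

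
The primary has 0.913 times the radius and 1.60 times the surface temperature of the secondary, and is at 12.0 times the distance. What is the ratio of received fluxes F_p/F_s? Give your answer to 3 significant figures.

L_p/L_s = (R_p/R_s)²(T_p/T_s)⁴ = (0.913)² × (1.60)⁴ = 5.463.
F_p/F_s = (L_p/L_s)/(d_p/d_s)² = 5.463 / (12.0)² = 0.03794.

0.0379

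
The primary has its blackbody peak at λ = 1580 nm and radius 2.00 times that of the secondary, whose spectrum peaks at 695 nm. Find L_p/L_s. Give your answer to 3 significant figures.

0.150

Wien's law gives T ∝ 1/λ_max, so T_p/T_s = λ_s/λ_p = 695/1580 = 0.4399.
Then L ∝ R²T⁴ gives L_p/L_s = (2.00)² × (0.4399)⁴ = 4.000 × 0.03744 = 0.1498.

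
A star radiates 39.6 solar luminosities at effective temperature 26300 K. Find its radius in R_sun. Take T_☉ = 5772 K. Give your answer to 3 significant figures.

R/R_☉ = √(L/L_☉) / (T/T_☉)² = √(39.6) / (4.556)²
       = 6.293 / 20.76 = 0.3031.

0.303 R_sun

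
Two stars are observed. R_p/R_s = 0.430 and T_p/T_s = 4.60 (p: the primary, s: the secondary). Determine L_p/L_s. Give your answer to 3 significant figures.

82.8

From the Stefan–Boltzmann law, L ∝ R²T⁴, so
L_p/L_s = (R_p/R_s)² (T_p/T_s)⁴ = (0.430)² × (4.60)⁴ = 0.1849 × 447.7 = 82.79.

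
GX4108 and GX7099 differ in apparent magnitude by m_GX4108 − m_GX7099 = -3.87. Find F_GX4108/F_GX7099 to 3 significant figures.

35.3

F_GX4108/F_GX7099 = 10^(−(m_GX4108 − m_GX7099)/2.5) = 10^(3.87/2.5) = 10^1.548 = 35.32.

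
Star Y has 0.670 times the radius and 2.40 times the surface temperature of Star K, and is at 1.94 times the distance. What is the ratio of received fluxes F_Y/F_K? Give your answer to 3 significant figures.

L_Y/L_K = (R_Y/R_K)²(T_Y/T_K)⁴ = (0.670)² × (2.40)⁴ = 14.89.
F_Y/F_K = (L_Y/L_K)/(d_Y/d_K)² = 14.89 / (1.94)² = 3.957.

3.96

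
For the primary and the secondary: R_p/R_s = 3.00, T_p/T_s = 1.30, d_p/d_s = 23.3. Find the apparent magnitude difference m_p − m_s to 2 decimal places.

3.31

L_p/L_s = (3.00)²(1.30)⁴ = 25.70.
F_p/F_s = (L_p/L_s)/(d_p/d_s)² = 25.70/542.9 = 0.04735.
m_p − m_s = −2.5 log₁₀(0.04735) = 3.31.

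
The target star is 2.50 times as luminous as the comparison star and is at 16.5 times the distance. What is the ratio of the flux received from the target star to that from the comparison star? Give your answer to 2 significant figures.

0.0092

F = L/(4πd²), so F_t/F_c = (L_t/L_c) / (d_t/d_c)²
= 2.50 / (16.5)² = 2.50 / 272.2 = 0.009183.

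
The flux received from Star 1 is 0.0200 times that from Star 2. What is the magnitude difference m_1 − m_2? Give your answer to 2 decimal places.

4.25

m_1 − m_2 = −2.5 log₁₀(F_1/F_2) = −2.5 log₁₀(0.0200) = −2.5 × (-1.699) = 4.247.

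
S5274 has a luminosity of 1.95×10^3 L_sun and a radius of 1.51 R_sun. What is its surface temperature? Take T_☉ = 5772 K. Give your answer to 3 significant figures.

T/T_☉ = (L/L_☉)^(1/4) / (R/R_☉)^(1/2)
T = 5772 × (1.95×10^3)^(1/4) / √(1.51) = 5772 × 6.645 / 1.229 = 3.121×10^4 K.

3.12×10^4 K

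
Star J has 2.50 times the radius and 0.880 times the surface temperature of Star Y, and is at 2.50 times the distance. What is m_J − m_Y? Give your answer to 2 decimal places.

0.56

L_J/L_Y = (2.50)²(0.880)⁴ = 3.748.
F_J/F_Y = (L_J/L_Y)/(d_J/d_Y)² = 3.748/6.250 = 0.5997.
m_J − m_Y = −2.5 log₁₀(0.5997) = 0.56.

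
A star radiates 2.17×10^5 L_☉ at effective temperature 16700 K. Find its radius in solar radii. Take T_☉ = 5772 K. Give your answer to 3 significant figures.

55.6 solar radii

R/R_☉ = √(L/L_☉) / (T/T_☉)² = √(2.17×10^5) / (2.893)²
       = 465.8 / 8.371 = 55.65.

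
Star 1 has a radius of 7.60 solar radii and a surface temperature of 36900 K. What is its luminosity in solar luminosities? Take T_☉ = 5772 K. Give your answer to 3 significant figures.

9.65×10^4 solar luminosities

L/L_☉ = (R/R_☉)² (T/T_☉)⁴ = (7.60)² × (36900/5772)⁴
       = 57.76 × (6.393)⁴ = 57.76 × 1670 = 9.648×10^4.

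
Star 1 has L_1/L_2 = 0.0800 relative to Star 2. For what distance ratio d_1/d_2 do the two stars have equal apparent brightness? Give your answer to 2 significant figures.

Equal flux requires L_1/d_1² = L_2/d_2², so d_1/d_2 = √(L_1/L_2)
= √(0.0800) = 0.2828.

0.28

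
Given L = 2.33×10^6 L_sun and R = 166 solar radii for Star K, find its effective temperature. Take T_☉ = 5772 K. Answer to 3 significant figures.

T/T_☉ = (L/L_☉)^(1/4) / (R/R_☉)^(1/2)
T = 5772 × (2.33×10^6)^(1/4) / √(166) = 5772 × 39.07 / 12.88 = 1.750×10^4 K.

1.75×10^4 K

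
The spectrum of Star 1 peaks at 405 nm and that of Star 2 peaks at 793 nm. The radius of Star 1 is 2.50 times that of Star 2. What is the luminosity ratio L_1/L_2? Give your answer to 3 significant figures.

Wien's law gives T ∝ 1/λ_max, so T_1/T_2 = λ_2/λ_1 = 793/405 = 1.958.
Then L ∝ R²T⁴ gives L_1/L_2 = (2.50)² × (1.958)⁴ = 6.250 × 14.70 = 91.87.

91.9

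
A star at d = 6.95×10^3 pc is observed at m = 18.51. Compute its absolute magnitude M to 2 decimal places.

M = m − 5 log₁₀(d/10 pc) = 18.51 − 5 log₁₀(6.95×10^3/10)
  = 18.51 − 5 × 2.842 = 18.51 − 14.21 = 4.30.

4.30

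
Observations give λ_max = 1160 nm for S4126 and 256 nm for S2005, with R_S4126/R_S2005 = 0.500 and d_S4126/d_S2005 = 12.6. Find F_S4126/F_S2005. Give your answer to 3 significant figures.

3.74×10^-6

Wien's law: T_S4126/T_S2005 = λ_S2005/λ_S4126 = 256/1160 = 0.2207.
L_S4126/L_S2005 = (R_S4126/R_S2005)²(T_S4126/T_S2005)⁴ = (0.500)²(0.2207)⁴ = 5.930×10^-4.
F_S4126/F_S2005 = (L_S4126/L_S2005)/(d_S4126/d_S2005)² = 5.930×10^-4/(12.6)² = 3.735×10^-6.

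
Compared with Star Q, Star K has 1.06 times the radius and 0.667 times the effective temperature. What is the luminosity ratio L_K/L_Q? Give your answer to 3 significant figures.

From the Stefan–Boltzmann law, L ∝ R²T⁴, so
L_K/L_Q = (R_K/R_Q)² (T_K/T_Q)⁴ = (1.06)² × (0.667)⁴ = 1.124 × 0.1979 = 0.2224.

0.222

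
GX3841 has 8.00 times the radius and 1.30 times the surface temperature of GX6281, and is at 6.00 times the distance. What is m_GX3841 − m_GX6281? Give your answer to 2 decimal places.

L_GX3841/L_GX6281 = (8.00)²(1.30)⁴ = 182.8.
F_GX3841/F_GX6281 = (L_GX3841/L_GX6281)/(d_GX3841/d_GX6281)² = 182.8/36.00 = 5.078.
m_GX3841 − m_GX6281 = −2.5 log₁₀(5.078) = -1.76.

-1.76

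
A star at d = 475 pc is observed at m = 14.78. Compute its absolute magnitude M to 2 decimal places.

6.40

M = m − 5 log₁₀(d/10 pc) = 14.78 − 5 log₁₀(475/10)
  = 14.78 − 5 × 1.677 = 14.78 − 8.38 = 6.40.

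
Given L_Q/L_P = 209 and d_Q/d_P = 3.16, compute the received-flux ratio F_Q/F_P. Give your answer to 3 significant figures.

F = L/(4πd²), so F_Q/F_P = (L_Q/L_P) / (d_Q/d_P)²
= 209 / (3.16)² = 209 / 9.986 = 20.93.

20.9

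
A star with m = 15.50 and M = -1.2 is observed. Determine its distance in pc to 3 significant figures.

2.19×10^4 pc

m − M = 5 log₁₀(d/10 pc)
15.50 − (-1.2) = 16.70 = 5 log₁₀(d/10)
d = 10 × 10^(16.70/5) = 10 × 10^3.340 = 2.188×10^4 pc.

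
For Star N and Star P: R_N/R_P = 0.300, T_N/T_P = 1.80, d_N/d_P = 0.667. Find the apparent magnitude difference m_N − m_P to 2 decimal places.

-0.82

L_N/L_P = (0.300)²(1.80)⁴ = 0.9448.
F_N/F_P = (L_N/L_P)/(d_N/d_P)² = 0.9448/0.4449 = 2.124.
m_N − m_P = −2.5 log₁₀(2.124) = -0.82.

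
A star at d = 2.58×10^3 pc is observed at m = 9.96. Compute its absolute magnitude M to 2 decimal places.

M = m − 5 log₁₀(d/10 pc) = 9.96 − 5 log₁₀(2.58×10^3/10)
  = 9.96 − 5 × 2.412 = 9.96 − 12.06 = -2.10.

-2.10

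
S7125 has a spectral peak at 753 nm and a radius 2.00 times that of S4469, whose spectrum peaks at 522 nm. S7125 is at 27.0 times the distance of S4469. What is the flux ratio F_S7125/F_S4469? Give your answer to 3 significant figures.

Wien's law: T_S7125/T_S4469 = λ_S4469/λ_S7125 = 522/753 = 0.6932.
L_S7125/L_S4469 = (R_S7125/R_S4469)²(T_S7125/T_S4469)⁴ = (2.00)²(0.6932)⁴ = 0.9238.
F_S7125/F_S4469 = (L_S7125/L_S4469)/(d_S7125/d_S4469)² = 0.9238/(27.0)² = 0.001267.

0.00127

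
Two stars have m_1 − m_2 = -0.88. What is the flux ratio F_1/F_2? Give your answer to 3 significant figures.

F_1/F_2 = 10^(−(m_1 − m_2)/2.5) = 10^(0.88/2.5) = 10^0.352 = 2.249.

2.25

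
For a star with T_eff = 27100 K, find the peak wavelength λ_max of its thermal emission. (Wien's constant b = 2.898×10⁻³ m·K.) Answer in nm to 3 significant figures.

λ_max = b/T = 2.898×10⁻³ / 27100 = 1.07×10^-7 m = 106.9 nm.

107 nm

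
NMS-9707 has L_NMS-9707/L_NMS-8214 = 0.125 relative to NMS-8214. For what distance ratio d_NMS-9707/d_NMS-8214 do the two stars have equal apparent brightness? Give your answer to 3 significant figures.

0.354

Equal flux requires L_NMS-9707/d_NMS-9707² = L_NMS-8214/d_NMS-8214², so d_NMS-9707/d_NMS-8214 = √(L_NMS-9707/L_NMS-8214)
= √(0.125) = 0.3536.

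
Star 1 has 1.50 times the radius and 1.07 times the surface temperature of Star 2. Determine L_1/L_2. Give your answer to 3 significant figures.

From the Stefan–Boltzmann law, L ∝ R²T⁴, so
L_1/L_2 = (R_1/R_2)² (T_1/T_2)⁴ = (1.50)² × (1.07)⁴ = 2.250 × 1.311 = 2.949.

2.95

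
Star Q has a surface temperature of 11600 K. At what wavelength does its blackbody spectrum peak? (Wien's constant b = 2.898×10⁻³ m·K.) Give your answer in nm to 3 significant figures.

λ_max = b/T = 2.898×10⁻³ / 11600 = 2.50×10^-7 m = 249.8 nm.

250 nm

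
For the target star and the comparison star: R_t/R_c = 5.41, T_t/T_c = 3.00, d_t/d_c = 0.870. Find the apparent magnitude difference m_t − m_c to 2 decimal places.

-8.74

L_t/L_c = (5.41)²(3.00)⁴ = 2371.
F_t/F_c = (L_t/L_c)/(d_t/d_c)² = 2371/0.7569 = 3132.
m_t − m_c = −2.5 log₁₀(3132) = -8.74.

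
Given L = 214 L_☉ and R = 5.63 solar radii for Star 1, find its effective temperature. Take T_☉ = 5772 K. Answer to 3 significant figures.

T/T_☉ = (L/L_☉)^(1/4) / (R/R_☉)^(1/2)
T = 5772 × (214)^(1/4) / √(5.63) = 5772 × 3.825 / 2.373 = 9304 K.

9.30×10^3 K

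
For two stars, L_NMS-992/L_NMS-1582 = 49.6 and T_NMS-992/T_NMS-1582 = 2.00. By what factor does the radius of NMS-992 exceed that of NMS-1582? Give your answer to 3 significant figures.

L ∝ R²T⁴ gives R ∝ √L / T², so
R_NMS-992/R_NMS-1582 = √(49.6) / (2.00)² = 7.043 / 4.000 = 1.761.

1.76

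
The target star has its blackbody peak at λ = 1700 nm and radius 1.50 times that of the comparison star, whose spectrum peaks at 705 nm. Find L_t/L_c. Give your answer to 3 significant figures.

0.0665

Wien's law gives T ∝ 1/λ_max, so T_t/T_c = λ_c/λ_t = 705/1700 = 0.4147.
Then L ∝ R²T⁴ gives L_t/L_c = (1.50)² × (0.4147)⁴ = 2.250 × 0.02958 = 0.06655.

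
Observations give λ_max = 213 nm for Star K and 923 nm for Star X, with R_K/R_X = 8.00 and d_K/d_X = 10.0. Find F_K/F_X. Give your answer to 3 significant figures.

Wien's law: T_K/T_X = λ_X/λ_K = 923/213 = 4.333.
L_K/L_X = (R_K/R_X)²(T_K/T_X)⁴ = (8.00)²(4.333)⁴ = 2.257×10^4.
F_K/F_X = (L_K/L_X)/(d_K/d_X)² = 2.257×10^4/(10.0)² = 225.7.

226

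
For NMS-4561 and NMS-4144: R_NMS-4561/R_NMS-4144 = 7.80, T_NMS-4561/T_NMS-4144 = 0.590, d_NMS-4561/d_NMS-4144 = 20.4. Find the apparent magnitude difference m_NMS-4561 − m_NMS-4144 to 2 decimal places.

L_NMS-4561/L_NMS-4144 = (7.80)²(0.590)⁴ = 7.372.
F_NMS-4561/F_NMS-4144 = (L_NMS-4561/L_NMS-4144)/(d_NMS-4561/d_NMS-4144)² = 7.372/416.2 = 0.01771.
m_NMS-4561 − m_NMS-4144 = −2.5 log₁₀(0.01771) = 4.38.

4.38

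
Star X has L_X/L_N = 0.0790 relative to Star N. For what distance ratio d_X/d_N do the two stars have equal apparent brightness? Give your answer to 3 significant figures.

0.281

Equal flux requires L_X/d_X² = L_N/d_N², so d_X/d_N = √(L_X/L_N)
= √(0.0790) = 0.2811.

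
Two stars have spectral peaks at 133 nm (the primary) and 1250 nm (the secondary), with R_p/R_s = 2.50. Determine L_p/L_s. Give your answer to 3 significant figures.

4.88×10^4

Wien's law gives T ∝ 1/λ_max, so T_p/T_s = λ_s/λ_p = 1250/133 = 9.398.
Then L ∝ R²T⁴ gives L_p/L_s = (2.50)² × (9.398)⁴ = 6.250 × 7802 = 4.877×10^4.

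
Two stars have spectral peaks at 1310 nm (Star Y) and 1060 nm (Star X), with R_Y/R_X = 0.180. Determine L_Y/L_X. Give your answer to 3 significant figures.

Wien's law gives T ∝ 1/λ_max, so T_Y/T_X = λ_X/λ_Y = 1060/1310 = 0.8092.
Then L ∝ R²T⁴ gives L_Y/L_X = (0.180)² × (0.8092)⁴ = 0.03240 × 0.4287 = 0.01389.

0.0139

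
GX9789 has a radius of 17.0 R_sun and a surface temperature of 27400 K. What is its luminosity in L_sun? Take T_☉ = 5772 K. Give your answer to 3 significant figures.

1.47×10^5 L_sun

L/L_☉ = (R/R_☉)² (T/T_☉)⁴ = (17.0)² × (27400/5772)⁴
       = 289.0 × (4.747)⁴ = 289.0 × 507.8 = 1.468×10^5.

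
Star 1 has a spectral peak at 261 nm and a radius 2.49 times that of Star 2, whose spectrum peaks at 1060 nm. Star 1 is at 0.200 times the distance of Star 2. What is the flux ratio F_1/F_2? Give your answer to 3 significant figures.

4.22×10^4

Wien's law: T_1/T_2 = λ_2/λ_1 = 1060/261 = 4.061.
L_1/L_2 = (R_1/R_2)²(T_1/T_2)⁴ = (2.49)²(4.061)⁴ = 1687.
F_1/F_2 = (L_1/L_2)/(d_1/d_2)² = 1687/(0.200)² = 4.217×10^4.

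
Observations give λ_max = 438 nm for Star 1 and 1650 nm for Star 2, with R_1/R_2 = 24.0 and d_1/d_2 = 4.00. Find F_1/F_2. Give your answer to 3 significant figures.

Wien's law: T_1/T_2 = λ_2/λ_1 = 1650/438 = 3.767.
L_1/L_2 = (R_1/R_2)²(T_1/T_2)⁴ = (24.0)²(3.767)⁴ = 1.160×10^5.
F_1/F_2 = (L_1/L_2)/(d_1/d_2)² = 1.160×10^5/(4.00)² = 7250.

7.25×10^3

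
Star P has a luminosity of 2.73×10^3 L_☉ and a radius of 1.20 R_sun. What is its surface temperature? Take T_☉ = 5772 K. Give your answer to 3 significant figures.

T/T_☉ = (L/L_☉)^(1/4) / (R/R_☉)^(1/2)
T = 5772 × (2.73×10^3)^(1/4) / √(1.20) = 5772 × 7.228 / 1.095 = 3.809×10^4 K.

3.81×10^4 K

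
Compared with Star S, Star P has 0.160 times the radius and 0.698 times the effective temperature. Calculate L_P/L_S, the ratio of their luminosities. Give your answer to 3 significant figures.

From the Stefan–Boltzmann law, L ∝ R²T⁴, so
L_P/L_S = (R_P/R_S)² (T_P/T_S)⁴ = (0.160)² × (0.698)⁴ = 0.02560 × 0.2374 = 0.006077.

0.00608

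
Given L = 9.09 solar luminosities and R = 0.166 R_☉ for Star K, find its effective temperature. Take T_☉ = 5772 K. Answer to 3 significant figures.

T/T_☉ = (L/L_☉)^(1/4) / (R/R_☉)^(1/2)
T = 5772 × (9.09)^(1/4) / √(0.166) = 5772 × 1.736 / 0.4074 = 2.460×10^4 K.

2.46×10^4 K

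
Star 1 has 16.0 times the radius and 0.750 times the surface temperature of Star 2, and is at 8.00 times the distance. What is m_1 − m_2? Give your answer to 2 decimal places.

L_1/L_2 = (16.0)²(0.750)⁴ = 81.00.
F_1/F_2 = (L_1/L_2)/(d_1/d_2)² = 81.00/64.00 = 1.266.
m_1 − m_2 = −2.5 log₁₀(1.266) = -0.26.

-0.26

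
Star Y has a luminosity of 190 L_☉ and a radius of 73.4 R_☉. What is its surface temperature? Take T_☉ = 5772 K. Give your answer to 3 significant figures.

2.50×10^3 K

T/T_☉ = (L/L_☉)^(1/4) / (R/R_☉)^(1/2)
T = 5772 × (190)^(1/4) / √(73.4) = 5772 × 3.713 / 8.567 = 2501 K.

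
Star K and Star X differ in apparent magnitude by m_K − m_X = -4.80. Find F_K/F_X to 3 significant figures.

83.2

F_K/F_X = 10^(−(m_K − m_X)/2.5) = 10^(4.80/2.5) = 10^1.920 = 83.18.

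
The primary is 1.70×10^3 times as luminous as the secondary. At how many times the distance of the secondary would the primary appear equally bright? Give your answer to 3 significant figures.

Equal flux requires L_p/d_p² = L_s/d_s², so d_p/d_s = √(L_p/L_s)
= √(1.70×10^3) = 41.23.

41.2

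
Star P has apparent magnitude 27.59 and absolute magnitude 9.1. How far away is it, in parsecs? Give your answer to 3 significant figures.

4.99×10^4 pc

m − M = 5 log₁₀(d/10 pc)
27.59 − (9.1) = 18.49 = 5 log₁₀(d/10)
d = 10 × 10^(18.49/5) = 10 × 10^3.698 = 4.989×10^4 pc.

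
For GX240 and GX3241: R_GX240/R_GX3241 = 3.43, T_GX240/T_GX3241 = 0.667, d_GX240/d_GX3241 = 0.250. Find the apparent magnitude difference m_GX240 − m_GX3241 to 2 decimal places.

L_GX240/L_GX3241 = (3.43)²(0.667)⁴ = 2.329.
F_GX240/F_GX3241 = (L_GX240/L_GX3241)/(d_GX240/d_GX3241)² = 2.329/0.06250 = 37.26.
m_GX240 − m_GX3241 = −2.5 log₁₀(37.26) = -3.93.

-3.93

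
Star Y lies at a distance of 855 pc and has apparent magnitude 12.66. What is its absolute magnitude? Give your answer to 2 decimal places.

M = m − 5 log₁₀(d/10 pc) = 12.66 − 5 log₁₀(855/10)
  = 12.66 − 5 × 1.932 = 12.66 − 9.66 = 3.00.

3.00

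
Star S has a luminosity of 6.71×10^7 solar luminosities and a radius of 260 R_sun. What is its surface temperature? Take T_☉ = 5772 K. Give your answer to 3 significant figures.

3.24×10^4 K

T/T_☉ = (L/L_☉)^(1/4) / (R/R_☉)^(1/2)
T = 5772 × (6.71×10^7)^(1/4) / √(260) = 5772 × 90.51 / 16.12 = 3.240×10^4 K.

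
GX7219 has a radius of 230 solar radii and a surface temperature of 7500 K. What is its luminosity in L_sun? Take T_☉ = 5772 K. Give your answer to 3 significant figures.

L/L_☉ = (R/R_☉)² (T/T_☉)⁴ = (230)² × (7500/5772)⁴
       = 5.290×10^4 × (1.299)⁴ = 5.290×10^4 × 2.851 = 1.508×10^5.

1.51×10^5 L_sun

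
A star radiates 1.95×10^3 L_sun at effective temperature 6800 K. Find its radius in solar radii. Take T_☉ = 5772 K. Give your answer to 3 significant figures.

31.8 solar radii

R/R_☉ = √(L/L_☉) / (T/T_☉)² = √(1.95×10^3) / (1.178)²
       = 44.16 / 1.388 = 31.82.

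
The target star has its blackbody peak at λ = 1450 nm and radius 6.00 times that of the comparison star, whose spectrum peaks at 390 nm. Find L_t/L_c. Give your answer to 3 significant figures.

0.188

Wien's law gives T ∝ 1/λ_max, so T_t/T_c = λ_c/λ_t = 390/1450 = 0.2690.
Then L ∝ R²T⁴ gives L_t/L_c = (6.00)² × (0.2690)⁴ = 36.00 × 0.005233 = 0.1884.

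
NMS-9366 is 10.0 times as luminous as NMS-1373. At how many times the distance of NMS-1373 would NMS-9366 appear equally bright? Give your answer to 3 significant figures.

3.16

Equal flux requires L_NMS-9366/d_NMS-9366² = L_NMS-1373/d_NMS-1373², so d_NMS-9366/d_NMS-1373 = √(L_NMS-9366/L_NMS-1373)
= √(10.0) = 3.162.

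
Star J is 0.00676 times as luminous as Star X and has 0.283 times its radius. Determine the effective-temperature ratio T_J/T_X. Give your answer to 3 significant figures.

L ∝ R²T⁴ gives T ∝ (L/R²)^(1/4), so
T_J/T_X = (0.00676 / 0.283²)^(1/4) = (0.08441)^(1/4) = 0.5390.

0.539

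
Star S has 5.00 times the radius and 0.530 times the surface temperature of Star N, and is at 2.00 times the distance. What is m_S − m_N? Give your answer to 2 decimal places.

0.77

L_S/L_N = (5.00)²(0.530)⁴ = 1.973.
F_S/F_N = (L_S/L_N)/(d_S/d_N)² = 1.973/4.000 = 0.4932.
m_S − m_N = −2.5 log₁₀(0.4932) = 0.77.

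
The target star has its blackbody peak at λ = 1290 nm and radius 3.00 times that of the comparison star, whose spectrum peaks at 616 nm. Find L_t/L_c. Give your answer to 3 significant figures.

Wien's law gives T ∝ 1/λ_max, so T_t/T_c = λ_c/λ_t = 616/1290 = 0.4775.
Then L ∝ R²T⁴ gives L_t/L_c = (3.00)² × (0.4775)⁴ = 9.000 × 0.05200 = 0.4680.

0.468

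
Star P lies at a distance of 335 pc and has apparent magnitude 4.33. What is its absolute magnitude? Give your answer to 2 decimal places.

M = m − 5 log₁₀(d/10 pc) = 4.33 − 5 log₁₀(335/10)
  = 4.33 − 5 × 1.525 = 4.33 − 7.63 = -3.30.

-3.30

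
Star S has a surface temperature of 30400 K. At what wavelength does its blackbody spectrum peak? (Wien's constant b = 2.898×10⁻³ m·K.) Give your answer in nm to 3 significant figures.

95.3 nm

λ_max = b/T = 2.898×10⁻³ / 30400 = 9.53×10^-8 m = 95.33 nm.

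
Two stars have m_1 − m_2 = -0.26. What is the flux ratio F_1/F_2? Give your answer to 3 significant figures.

F_1/F_2 = 10^(−(m_1 − m_2)/2.5) = 10^(0.26/2.5) = 10^0.104 = 1.271.

1.27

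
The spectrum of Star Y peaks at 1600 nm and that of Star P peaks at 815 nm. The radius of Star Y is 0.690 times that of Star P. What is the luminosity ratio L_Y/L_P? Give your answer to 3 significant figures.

0.0321

Wien's law gives T ∝ 1/λ_max, so T_Y/T_P = λ_P/λ_Y = 815/1600 = 0.5094.
Then L ∝ R²T⁴ gives L_Y/L_P = (0.690)² × (0.5094)⁴ = 0.4761 × 0.06732 = 0.03205.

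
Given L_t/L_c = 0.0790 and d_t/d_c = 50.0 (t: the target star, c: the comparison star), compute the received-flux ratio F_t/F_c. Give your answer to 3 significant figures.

F = L/(4πd²), so F_t/F_c = (L_t/L_c) / (d_t/d_c)²
= 0.0790 / (50.0)² = 0.0790 / 2500 = 3.160×10^-5.

3.16×10^-5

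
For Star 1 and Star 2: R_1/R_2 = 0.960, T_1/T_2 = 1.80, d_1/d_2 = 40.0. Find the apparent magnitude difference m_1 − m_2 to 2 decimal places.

L_1/L_2 = (0.960)²(1.80)⁴ = 9.675.
F_1/F_2 = (L_1/L_2)/(d_1/d_2)² = 9.675/1600 = 0.006047.
m_1 − m_2 = −2.5 log₁₀(0.006047) = 5.55.

5.55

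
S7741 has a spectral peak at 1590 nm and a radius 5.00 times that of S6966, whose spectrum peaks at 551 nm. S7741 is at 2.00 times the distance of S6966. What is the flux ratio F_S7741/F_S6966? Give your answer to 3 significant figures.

Wien's law: T_S7741/T_S6966 = λ_S6966/λ_S7741 = 551/1590 = 0.3465.
L_S7741/L_S6966 = (R_S7741/R_S6966)²(T_S7741/T_S6966)⁴ = (5.00)²(0.3465)⁴ = 0.3605.
F_S7741/F_S6966 = (L_S7741/L_S6966)/(d_S7741/d_S6966)² = 0.3605/(2.00)² = 0.09014.

0.0901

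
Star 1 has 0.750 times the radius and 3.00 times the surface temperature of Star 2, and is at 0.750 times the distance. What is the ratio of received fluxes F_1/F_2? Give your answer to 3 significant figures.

81.0

L_1/L_2 = (R_1/R_2)²(T_1/T_2)⁴ = (0.750)² × (3.00)⁴ = 45.56.
F_1/F_2 = (L_1/L_2)/(d_1/d_2)² = 45.56 / (0.750)² = 81.00.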